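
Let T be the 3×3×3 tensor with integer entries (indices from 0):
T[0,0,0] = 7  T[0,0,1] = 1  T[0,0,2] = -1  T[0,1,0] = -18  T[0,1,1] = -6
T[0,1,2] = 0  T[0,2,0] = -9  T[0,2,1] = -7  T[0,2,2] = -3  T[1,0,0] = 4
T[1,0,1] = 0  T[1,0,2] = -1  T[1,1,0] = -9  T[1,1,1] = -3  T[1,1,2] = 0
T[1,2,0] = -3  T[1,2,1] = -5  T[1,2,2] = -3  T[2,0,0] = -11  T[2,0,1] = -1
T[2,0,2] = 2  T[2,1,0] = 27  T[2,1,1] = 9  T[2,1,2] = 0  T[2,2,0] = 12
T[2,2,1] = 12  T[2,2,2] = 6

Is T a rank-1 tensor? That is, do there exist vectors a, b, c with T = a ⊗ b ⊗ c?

The mode-3 unfolding of T (rows indexed by k, columns by (i,j) = (0,0), (0,1), (0,2), (1,0), (1,1), (1,2), (2,0), (2,1), (2,2)) is [[7, -18, -9, 4, -9, -3, -11, 27, 12], [1, -6, -7, 0, -3, -5, -1, 9, 12], [-1, 0, -3, -1, 0, -3, 2, 0, 6]].
There the 2×2 minor on rows k ∈ {0, 1}, columns (i,j) ∈ {(0,0), (0,1)} is det [[7, -18], [1, -6]] = -24 ≠ 0, so this unfolding has rank ≥ 2; CP rank is at least every unfolding rank, so rank(T) ≥ 2.
In particular rank(T) ≥ 2 > 1, so T is not rank-1.

No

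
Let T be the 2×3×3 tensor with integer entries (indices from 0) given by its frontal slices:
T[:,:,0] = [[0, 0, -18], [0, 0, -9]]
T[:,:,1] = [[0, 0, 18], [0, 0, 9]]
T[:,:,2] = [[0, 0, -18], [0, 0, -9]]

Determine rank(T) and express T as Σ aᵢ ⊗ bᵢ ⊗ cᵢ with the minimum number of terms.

Lower bound: T ≠ 0 (e.g. T[0,2,0] = -18), so rank(T) ≥ 1.
Upper bound: if T = a ⊗ b ⊗ c then every fibre of T is a multiple of the corresponding factor, so read the factors off the fibres through the nonzero entry T[0,2,0] = -18.
The mode-1 fibre T[:,2,0] = [-18, -9] gives a = [2, 1] (primitive direction); the mode-2 fibre T[0,:,0] = [0, 0, -18] gives b = [0, 0, 1]; then c[k] = T[0,2,k] / (a[0]·b[2]) = [-18, 18, -18] / 2 = [-9, 9, -9].
Expanding [2, 1] ⊗ [0, 0, 1] ⊗ [-9, 9, -9] reproduces all 18 entries of T, so T = [2, 1] ⊗ [0, 0, 1] ⊗ [-9, 9, -9] and rank(T) ≤ 1.
These bounds meet, so rank(T) = 1.

rank(T) = 1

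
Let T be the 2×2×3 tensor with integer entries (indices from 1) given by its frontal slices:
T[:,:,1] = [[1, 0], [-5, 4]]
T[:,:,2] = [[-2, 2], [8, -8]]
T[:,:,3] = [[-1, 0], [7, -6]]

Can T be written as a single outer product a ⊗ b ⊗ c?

The mode-3 unfolding of T (rows indexed by k, columns by (i,j) = (1,1), (1,2), (2,1), (2,2)) is [[1, 0, -5, 4], [-2, 2, 8, -8], [-1, 0, 7, -6]].
There the 3×3 minor on rows k ∈ {1, 2, 3}, columns (i,j) ∈ {(1,1), (1,2), (2,1)} is det [[1, 0, -5], [-2, 2, 8], [-1, 0, 7]] = 4 ≠ 0, so this unfolding has rank ≥ 3; CP rank is at least every unfolding rank, so rank(T) ≥ 3.
In particular rank(T) ≥ 3 > 1, so T is not rank-1.

No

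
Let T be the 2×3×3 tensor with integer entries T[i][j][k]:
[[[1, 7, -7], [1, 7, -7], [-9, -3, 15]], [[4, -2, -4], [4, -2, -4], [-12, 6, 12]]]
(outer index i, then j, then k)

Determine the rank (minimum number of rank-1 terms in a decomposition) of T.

2

Lower bound: the mode-3 unfolding of T (rows indexed by k, columns by (i,j) = (0,0), (0,1), (0,2), (1,0), (1,1), (1,2)) is [[1, 1, -9, 4, 4, -12], [7, 7, -3, -2, -2, 6], [-7, -7, 15, -4, -4, 12]].
There the 2×2 minor on rows k ∈ {0, 1}, columns (i,j) ∈ {(0,0), (0,2)} is det [[1, -9], [7, -3]] = 60 ≠ 0, so this unfolding has rank ≥ 2; CP rank is at least every unfolding rank, so rank(T) ≥ 2. (Unfolding ranks only ever bound the CP rank from below — rank(T) can be strictly larger than all of them — so the matching upper bound has to come from an explicit 2-term decomposition.)
Upper bound — finding two terms. Write S_k = T[:,:,k] for the frontal slices: S₀ = [[1, 1, -9], [4, 4, -12]], S₁ = [[7, 7, -3], [-2, -2, 6]], S₂ = [[-7, -7, 15], [-4, -4, 12]].
If T = a₁ ⊗ b₁ ⊗ c₁ + a₂ ⊗ b₂ ⊗ c₂ then each S_k = c₁[k]·a₁b₁ᵀ + c₂[k]·a₂b₂ᵀ. S₀ and S₁ are linearly independent, so a₁b₁ᵀ and a₂b₂ᵀ must span the same plane of matrices: they are the rank-1 matrices of the form x·S₀ + y·S₁.
The 2×2 minor of x·S₀ + y·S₁ on rows {0,1}, columns {0,2} is 24·x² − 84·xy + 36·y² = 12·(x − 3·y)(2·x − y), vanishing at (x:y) = (3:1) and (1:2).
M₁ = 3·S₀ + S₁ = [[10, 10, -30], [10, 10, -30]] = 10·[1, 1][1, 1, -3]ᵀ and M₂ = S₀ + 2·S₁ = [[15, 15, -15], [0, 0, 0]] = 15·[1, 0][1, 1, -1]ᵀ, so take a₁ = [1, 1], b₁ = [1, 1, -3], a₂ = [1, 0], b₂ = [1, 1, -1].
Each slice is an integer combination of E₁ = a₁b₁ᵀ and E₂ = a₂b₂ᵀ: S₀ = 4·E₁ − 3·E₂, S₁ = −2·E₁ + 9·E₂, S₂ = −4·E₁ − 3·E₂; reading off coefficients, c₁ = [4, -2, -4] and c₂ = [-3, 9, -3].
Hence T = [1, 1] ⊗ [1, 1, -3] ⊗ [4, -2, -4] + [1, 0] ⊗ [1, 1, -1] ⊗ [-3, 9, -3], so rank(T) ≤ 2.
These bounds meet, so rank(T) = 2.
Check entry T[0,1,2] = -7: (1)·(1)·(-4) + (1)·(1)·(-3) = -7.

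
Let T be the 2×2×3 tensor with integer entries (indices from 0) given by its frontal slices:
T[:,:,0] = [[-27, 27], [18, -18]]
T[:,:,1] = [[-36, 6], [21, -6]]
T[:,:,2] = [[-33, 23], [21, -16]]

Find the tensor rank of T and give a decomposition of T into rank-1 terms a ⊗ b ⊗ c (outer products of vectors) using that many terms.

Lower bound: in the mode-1 unfolding of T (rows indexed by i, columns by (j,k)) the 2×2 minor on rows i ∈ {0, 1}, columns (j,k) ∈ {(0,0), (0,1)} is det [[-27, -36], [18, 21]] = 81 ≠ 0, so that unfolding has rank ≥ 2 and hence rank(T) ≥ 2 (CP rank is at least every unfolding rank, though it can be larger).
Upper bound: with S_k = T[:,:,k], the two rank-1 terms a₁b₁ᵀ, a₂b₂ᵀ are the rank-1 members of the pencil x·S₀ + y·S₁.
det(x·S₀ + y·S₁) is 135·xy + 90·y² = 45·(3·x + 2·y)(y), vanishing at (x:y) = (2:-3) and (1:0).
M₁ = 2·S₀ − 3·S₁ = [[54, 36], [-27, -18]] = 9·(2, -1)(3, 2)ᵀ and M₂ = S₀ = [[-27, 27], [18, -18]] = (-9)·(3, -2)(1, -1)ᵀ, so take a₁ = (2, -1), b₁ = (3, 2), a₂ = (3, -2), b₂ = (1, -1).
Each slice is an integer combination of E₁ = a₁b₁ᵀ and E₂ = a₂b₂ᵀ: S₀ = −9·E₂, S₁ = −3·E₁ − 6·E₂, S₂ = −E₁ − 9·E₂; reading off coefficients, c₁ = (0, -3, -1) and c₂ = (-9, -6, -9).
Hence T = (2, -1) ⊗ (3, 2) ⊗ (0, -3, -1) + (3, -2) ⊗ (1, -1) ⊗ (-9, -6, -9), so rank(T) ≤ 2.
These bounds meet, so rank(T) = 2.

rank(T) = 2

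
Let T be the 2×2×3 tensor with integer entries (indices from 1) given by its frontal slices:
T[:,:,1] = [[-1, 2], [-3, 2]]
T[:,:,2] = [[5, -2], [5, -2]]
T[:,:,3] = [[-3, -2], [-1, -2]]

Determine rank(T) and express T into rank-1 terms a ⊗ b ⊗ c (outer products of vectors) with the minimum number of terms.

rank(T) = 3

Lower bound: the mode-3 unfolding of T (rows indexed by k, columns by (i,j) = (1,1), (1,2), (2,1), (2,2)) is [[-1, 2, -3, 2], [5, -2, 5, -2], [-3, -2, -1, -2]].
There the 3×3 minor on rows k ∈ {1, 2, 3}, columns (i,j) ∈ {(1,1), (1,2), (2,1)} is det [[-1, 2, -3], [5, -2, 5], [-3, -2, -1]] = 16 ≠ 0, so this unfolding has rank ≥ 3; CP rank is at least every unfolding rank, so rank(T) ≥ 3. (This is only a lower bound: in general the CP rank may exceed every unfolding rank, so we still need to exhibit 3 rank-1 terms summing to T.)
Upper bound: T is a sum of 3 rank-1 terms, T = [0, 1] ⊗ [1, 0] ⊗ [-2, 0, 2] + [1, 1] ⊗ [1, -2] ⊗ [-1, 1, 1] + [1, 1] ⊗ [1, 0] ⊗ [0, 4, -4] (written with every a and b primitive with positive leading entry and the scale carried by c; CP decompositions are not unique, and this one is verified by expanding entrywise), so rank(T) ≤ 3.
These bounds meet, so rank(T) = 3.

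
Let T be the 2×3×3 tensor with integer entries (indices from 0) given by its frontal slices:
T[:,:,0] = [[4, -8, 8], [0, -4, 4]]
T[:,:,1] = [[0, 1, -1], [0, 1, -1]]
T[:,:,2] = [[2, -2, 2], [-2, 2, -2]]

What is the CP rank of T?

3

Lower bound: the mode-3 unfolding of T (rows indexed by k, columns by (i,j) = (0,0), (0,1), (0,2), (1,0), (1,1), (1,2)) is [[4, -8, 8, 0, -4, 4], [0, 1, -1, 0, 1, -1], [2, -2, 2, -2, 2, -2]].
There the 3×3 minor on rows k ∈ {0, 1, 2}, columns (i,j) ∈ {(0,0), (0,1), (1,0)} is det [[4, -8, 0], [0, 1, 0], [2, -2, -2]] = -8 ≠ 0, so this unfolding has rank ≥ 3; CP rank is at least every unfolding rank, so rank(T) ≥ 3. (Flattening ranks never certify an upper bound on CP rank; for that we must actually write T with 3 rank-1 terms.)
Upper bound: T is a sum of 3 rank-1 terms, T = [1, -1] ⊗ [1, -1, 1] ⊗ [2, 0, 2] + [1, 1] ⊗ [0, 1, -1] ⊗ [-2, 1, 0] + [1, 1] ⊗ [1, -2, 2] ⊗ [2, 0, 0] (one valid choice — decompositions are not unique — normalised so each a, b is primitive with positive first nonzero entry; check it by expanding all entries), so rank(T) ≤ 3.
These bounds meet, so rank(T) = 3.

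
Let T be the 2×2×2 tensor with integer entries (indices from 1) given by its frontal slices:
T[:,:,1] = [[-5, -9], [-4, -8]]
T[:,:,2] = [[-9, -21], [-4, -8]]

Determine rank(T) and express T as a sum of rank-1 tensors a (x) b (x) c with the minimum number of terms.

rank(T) = 2

Lower bound: in the mode-3 unfolding of T (rows indexed by k, columns by (i,j)) the 2×2 minor on rows k ∈ {1, 2}, columns (i,j) ∈ {(1,1), (1,2)} is det [[-5, -9], [-9, -21]] = 24 ≠ 0, so that unfolding has rank ≥ 2 and hence rank(T) ≥ 2 (CP rank is at least every unfolding rank, though it can be larger).
Upper bound: with S_k = T[:,:,k], the two rank-1 terms a₁b₁ᵀ, a₂b₂ᵀ are the rank-1 members of the pencil x·S₁ + y·S₂.
det(x·S₁ + y·S₂) is 4·x² − 8·xy − 12·y² = 4·(x − 3·y)(x + y), vanishing at (x:y) = (3:1) and (1:-1).
M₁ = 3·S₁ + S₂ = [[-24, -48], [-16, -32]] = (-8)·[3, 2][1, 2]ᵀ and M₂ = S₁ − S₂ = [[4, 12], [0, 0]] = 4·[1, 0][1, 3]ᵀ, so take a₁ = [3, 2], b₁ = [1, 2], a₂ = [1, 0], b₂ = [1, 3].
Each slice is an integer combination of E₁ = a₁b₁ᵀ and E₂ = a₂b₂ᵀ: S₁ = −2·E₁ + E₂, S₂ = −2·E₁ − 3·E₂; reading off coefficients, c₁ = [-2, -2] and c₂ = [1, -3].
Hence T = [3, 2] (x) [1, 2] (x) [-2, -2] + [1, 0] (x) [1, 3] (x) [1, -3], so rank(T) ≤ 2.
These bounds meet, so rank(T) = 2.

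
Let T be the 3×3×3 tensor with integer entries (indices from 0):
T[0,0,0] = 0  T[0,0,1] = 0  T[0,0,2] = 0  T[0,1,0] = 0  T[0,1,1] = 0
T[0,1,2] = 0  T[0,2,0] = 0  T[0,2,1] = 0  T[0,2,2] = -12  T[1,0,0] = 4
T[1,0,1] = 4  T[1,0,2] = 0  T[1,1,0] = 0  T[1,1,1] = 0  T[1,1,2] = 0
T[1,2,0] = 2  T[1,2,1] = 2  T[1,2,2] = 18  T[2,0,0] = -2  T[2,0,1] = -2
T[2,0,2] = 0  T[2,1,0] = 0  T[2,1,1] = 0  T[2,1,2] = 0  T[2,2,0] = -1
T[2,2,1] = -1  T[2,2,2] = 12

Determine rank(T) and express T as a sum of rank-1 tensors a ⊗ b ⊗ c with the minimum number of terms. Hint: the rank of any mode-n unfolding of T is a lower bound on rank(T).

rank(T) = 2

Lower bound: in the mode-1 unfolding of T (rows indexed by i, columns by (j,k)) the 2×2 minor on rows i ∈ {0, 1}, columns (j,k) ∈ {(0,0), (2,2)} is det [[0, -12], [4, 18]] = 48 ≠ 0, so that unfolding has rank ≥ 2 and hence rank(T) ≥ 2 (CP rank is at least every unfolding rank, though it can be larger).
Upper bound: with S_k = T[:,:,k], the two rank-1 terms a₁b₁ᵀ, a₂b₂ᵀ are the rank-1 members of the pencil x·S₀ + y·S₂.
The 2×2 minor of x·S₀ + y·S₂ on rows {0,1}, columns {0,2} is 48·xy = 48·(y)(x), vanishing at (x:y) = (1:0) and (0:1).
M₁ = S₀ = [[0, 0, 0], [4, 0, 2], [-2, 0, -1]] = [0, 2, -1][2, 0, 1]ᵀ and M₂ = S₂ = [[0, 0, -12], [0, 0, 18], [0, 0, 12]] = (-6)·[2, -3, -2][0, 0, 1]ᵀ, so take a₁ = [0, 2, -1], b₁ = [2, 0, 1], a₂ = [2, -3, -2], b₂ = [0, 0, 1].
Each slice is an integer combination of E₁ = a₁b₁ᵀ and E₂ = a₂b₂ᵀ: S₀ = E₁, S₁ = E₁, S₂ = −6·E₂; reading off coefficients, c₁ = [1, 1, 0] and c₂ = [0, 0, -6].
Hence T = [0, 2, -1] ⊗ [2, 0, 1] ⊗ [1, 1, 0] + [2, -3, -2] ⊗ [0, 0, 1] ⊗ [0, 0, -6], so rank(T) ≤ 2.
These bounds meet, so rank(T) = 2.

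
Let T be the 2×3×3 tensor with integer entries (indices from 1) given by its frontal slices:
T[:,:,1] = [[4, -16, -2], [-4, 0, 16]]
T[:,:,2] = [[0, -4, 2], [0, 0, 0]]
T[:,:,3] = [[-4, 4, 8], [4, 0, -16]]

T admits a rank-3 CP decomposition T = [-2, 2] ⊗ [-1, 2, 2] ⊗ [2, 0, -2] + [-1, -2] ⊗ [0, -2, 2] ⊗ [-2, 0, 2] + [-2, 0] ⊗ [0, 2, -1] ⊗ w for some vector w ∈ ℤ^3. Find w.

w = [1, 1, 2]

Subtract the known terms from T to get the rank-1 residual R = [-2, 0] ⊗ [0, 2, -1] ⊗ w, so R[i,j,k] = a[i]·b[j]·w[k]. Pick indices with nonzero a[1]·b[2] = (-2)·(2) = -4. Only the fibre through (1,2,·) is needed: R[1,2,:] = T[1,2,:] − Σₗ aₗ[1]bₗ[2]cₗ = [-16, -4, 4] − (-2)·(2)·[2, 0, -2] − (-1)·(-2)·[-2, 0, 2] = [-4, -4, -8]. Then w[k] = R[1,2,k] / -4 for each k, giving w = [-4, -4, -8] / -4 = [1, 1, 2].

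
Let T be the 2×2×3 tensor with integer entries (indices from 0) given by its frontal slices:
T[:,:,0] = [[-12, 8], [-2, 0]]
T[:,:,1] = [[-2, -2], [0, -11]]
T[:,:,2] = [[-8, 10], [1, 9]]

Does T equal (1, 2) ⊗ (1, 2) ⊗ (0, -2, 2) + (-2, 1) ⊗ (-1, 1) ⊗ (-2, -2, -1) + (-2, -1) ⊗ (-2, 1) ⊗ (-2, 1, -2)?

Yes

Reconstruct entrywise from the claimed factors. For example, T[0,1,1] = -2 and Σₗ aₗ[0]bₗ[1]cₗ[1] = (1)·(2)·(-2) + (-2)·(1)·(-2) + (-2)·(1)·(1) = -2; checking all 12 entries, every one matches. The claim holds.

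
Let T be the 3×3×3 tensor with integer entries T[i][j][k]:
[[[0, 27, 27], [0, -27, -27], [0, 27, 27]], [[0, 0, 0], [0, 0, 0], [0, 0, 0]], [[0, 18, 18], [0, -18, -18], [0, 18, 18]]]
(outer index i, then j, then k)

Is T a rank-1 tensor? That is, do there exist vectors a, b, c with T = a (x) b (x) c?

Yes

If T = a (x) b (x) c then every fibre of T is a multiple of the corresponding factor, so read the factors off the fibres through the nonzero entry T[0,0,1] = 27.
The mode-1 fibre T[:,0,1] = [27, 0, 18] gives a = [3, 0, 2] (primitive direction); the mode-2 fibre T[0,:,1] = [27, -27, 27] gives b = [1, -1, 1]; then c[k] = T[0,0,k] / (a[0]·b[0]) = [0, 27, 27] / 3 = [0, 9, 9].
Expanding [3, 0, 2] (x) [1, -1, 1] (x) [0, 9, 9] reproduces all 27 entries of T, so T = [3, 0, 2] (x) [1, -1, 1] (x) [0, 9, 9] and rank(T) ≤ 1.
Equivalently every frontal slice T[:,:,k] is c[k] times the rank-1 matrix [3, 0, 2] (x) [1, -1, 1]. So T has rank 1 (it is nonzero).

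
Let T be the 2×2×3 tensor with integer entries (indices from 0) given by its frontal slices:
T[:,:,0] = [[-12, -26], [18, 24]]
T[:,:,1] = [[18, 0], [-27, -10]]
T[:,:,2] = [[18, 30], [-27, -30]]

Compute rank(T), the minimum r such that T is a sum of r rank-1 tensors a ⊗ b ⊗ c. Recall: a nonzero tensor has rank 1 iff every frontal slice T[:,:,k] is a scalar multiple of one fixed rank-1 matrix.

Lower bound: the mode-3 unfolding of T (rows indexed by k, columns by (i,j) = (0,0), (0,1), (1,0), (1,1)) is [[-12, -26, 18, 24], [18, 0, -27, -10], [18, 30, -27, -30]].
There the 2×2 minor on rows k ∈ {0, 1}, columns (i,j) ∈ {(0,0), (0,1)} is det [[-12, -26], [18, 0]] = 468 ≠ 0, so this unfolding has rank ≥ 2; CP rank is at least every unfolding rank, so rank(T) ≥ 2. (Flattening ranks never certify an upper bound on CP rank; for that we must actually write T with 2 rank-1 terms.)
Upper bound — finding two terms. Write S_k = T[:,:,k] for the frontal slices: S₀ = [[-12, -26], [18, 24]], S₁ = [[18, 0], [-27, -10]], S₂ = [[18, 30], [-27, -30]].
If T = a₁ ⊗ b₁ ⊗ c₁ + a₂ ⊗ b₂ ⊗ c₂ then each S_k = c₁[k]·a₁b₁ᵀ + c₂[k]·a₂b₂ᵀ. S₀ and S₁ are linearly independent, so a₁b₁ᵀ and a₂b₂ᵀ must span the same plane of matrices: they are the rank-1 matrices of the form x·S₀ + y·S₁.
det(x·S₀ + y·S₁) is 180·x² − 150·xy − 180·y² = 30·(2·x − 3·y)(3·x + 2·y), vanishing at (x:y) = (3:2) and (2:-3).
M₁ = 3·S₀ + 2·S₁ = [[0, -78], [0, 52]] = (-26)·[3, -2][0, 1]ᵀ and M₂ = 2·S₀ − 3·S₁ = [[-78, -52], [117, 78]] = (-13)·[2, -3][3, 2]ᵀ, so take a₁ = [3, -2], b₁ = [0, 1], a₂ = [2, -3], b₂ = [3, 2].
Each slice is an integer combination of E₁ = a₁b₁ᵀ and E₂ = a₂b₂ᵀ: S₀ = −6·E₁ − 2·E₂, S₁ = −4·E₁ + 3·E₂, S₂ = 6·E₁ + 3·E₂; reading off coefficients, c₁ = [-6, -4, 6] and c₂ = [-2, 3, 3].
Hence T = [3, -2] ⊗ [0, 1] ⊗ [-6, -4, 6] + [2, -3] ⊗ [3, 2] ⊗ [-2, 3, 3], so rank(T) ≤ 2.
These bounds meet, so rank(T) = 2.

2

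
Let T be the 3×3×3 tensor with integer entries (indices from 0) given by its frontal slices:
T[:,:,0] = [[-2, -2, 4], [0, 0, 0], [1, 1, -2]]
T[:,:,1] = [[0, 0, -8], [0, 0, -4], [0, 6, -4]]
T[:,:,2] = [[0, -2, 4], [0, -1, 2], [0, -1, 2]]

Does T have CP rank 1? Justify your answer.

The mode-1 unfolding of T (rows indexed by i, columns by (j,k) = (0,0), (0,1), (0,2), (1,0), (1,1), (1,2), (2,0), (2,1), (2,2)) is [[-2, 0, 0, -2, 0, -2, 4, -8, 4], [0, 0, 0, 0, 0, -1, 0, -4, 2], [1, 0, 0, 1, 6, -1, -2, -4, 2]].
There the 3×3 minor on rows i ∈ {0, 1, 2}, columns (j,k) ∈ {(0,0), (1,1), (1,2)} is det [[-2, 0, -2], [0, 0, -1], [1, 6, -1]] = -12 ≠ 0, so this unfolding has rank ≥ 3; CP rank is at least every unfolding rank, so rank(T) ≥ 3.
In particular rank(T) ≥ 3 > 1, so T is not rank-1.

No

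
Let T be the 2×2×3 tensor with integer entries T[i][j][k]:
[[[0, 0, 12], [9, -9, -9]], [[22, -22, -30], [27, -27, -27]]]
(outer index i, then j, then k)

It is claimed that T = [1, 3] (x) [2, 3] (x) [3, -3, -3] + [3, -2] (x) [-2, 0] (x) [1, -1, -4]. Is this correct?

No

Reconstruct entry (0,0,2) from the claimed factors: Σₗ aₗ[0]bₗ[0]cₗ[2] = (1)·(2)·(-3) + (3)·(-2)·(-4) = 18, but T[0,0,2] = 12. The claim is false.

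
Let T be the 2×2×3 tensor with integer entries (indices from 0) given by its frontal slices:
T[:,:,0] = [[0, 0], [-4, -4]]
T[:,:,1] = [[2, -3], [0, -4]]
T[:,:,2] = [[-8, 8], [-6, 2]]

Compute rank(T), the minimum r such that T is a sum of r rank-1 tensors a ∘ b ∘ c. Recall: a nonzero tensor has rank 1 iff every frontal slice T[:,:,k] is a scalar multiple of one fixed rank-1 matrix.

3

Lower bound: in the mode-3 unfolding of T (rows indexed by k, columns by (i,j)) the 3×3 minor on rows k ∈ {0, 1, 2}, columns (i,j) ∈ {(0,0), (0,1), (1,0)} is det [[0, 0, -4], [2, -3, 0], [-8, 8, -6]] = 32 ≠ 0, so that unfolding has rank ≥ 3 and hence rank(T) ≥ 3 (CP rank is at least every unfolding rank, though it can be larger).
Upper bound: T is a sum of 3 rank-1 terms, T = [0, 1] ∘ [1, 1] ∘ [-4, -2, -2] + [1, 0] ∘ [2, -1] ∘ [0, -1, 0] + [2, 1] ∘ [1, -1] ∘ [0, 2, -4] (one valid choice — decompositions are not unique — normalised so each a, b is primitive with positive first nonzero entry; check it by expanding all entries), so rank(T) ≤ 3.
These bounds meet, so rank(T) = 3.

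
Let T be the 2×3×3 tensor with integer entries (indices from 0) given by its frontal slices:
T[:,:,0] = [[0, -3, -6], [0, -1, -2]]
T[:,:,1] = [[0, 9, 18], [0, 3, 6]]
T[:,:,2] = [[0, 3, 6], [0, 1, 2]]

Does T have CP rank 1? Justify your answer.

Yes

If T = a ∘ b ∘ c then every fibre of T is a multiple of the corresponding factor, so read the factors off the fibres through the nonzero entry T[0,1,0] = -3.
The mode-1 fibre T[:,1,0] = [-3, -1] gives a = [3, 1] (primitive direction); the mode-2 fibre T[0,:,0] = [0, -3, -6] gives b = [0, 1, 2]; then c[k] = T[0,1,k] / (a[0]·b[1]) = [-3, 9, 3] / 3 = [-1, 3, 1].
Expanding [3, 1] ∘ [0, 1, 2] ∘ [-1, 3, 1] reproduces all 18 entries of T, so T = [3, 1] ∘ [0, 1, 2] ∘ [-1, 3, 1] and rank(T) ≤ 1.
Equivalently every frontal slice T[:,:,k] is c[k] times the rank-1 matrix [3, 1] ∘ [0, 1, 2]. So T has rank 1 (it is nonzero).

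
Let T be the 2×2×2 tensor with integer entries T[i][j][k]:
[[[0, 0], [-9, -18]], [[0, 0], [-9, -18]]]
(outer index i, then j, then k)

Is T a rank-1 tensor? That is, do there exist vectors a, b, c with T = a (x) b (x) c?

Yes

If T = a (x) b (x) c then every fibre of T is a multiple of the corresponding factor, so read the factors off the fibres through the nonzero entry T[0,1,0] = -9.
The mode-1 fibre T[:,1,0] = [-9, -9] gives a = [1, 1] (primitive direction); the mode-2 fibre T[0,:,0] = [0, -9] gives b = [0, 1]; then c[k] = T[0,1,k] / (a[0]·b[1]) = [-9, -18] / 1 = [-9, -18].
Expanding [1, 1] (x) [0, 1] (x) [-9, -18] reproduces all 8 entries of T, so T = [1, 1] (x) [0, 1] (x) [-9, -18] and rank(T) ≤ 1.
Equivalently every frontal slice T[:,:,k] is c[k] times the rank-1 matrix [1, 1] (x) [0, 1]. So T has rank 1 (it is nonzero).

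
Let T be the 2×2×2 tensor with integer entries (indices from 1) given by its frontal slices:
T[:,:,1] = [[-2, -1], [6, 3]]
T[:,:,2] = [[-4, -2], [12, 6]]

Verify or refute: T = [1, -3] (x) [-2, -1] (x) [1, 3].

Reconstruct entry (1,1,2) from the claimed factors: Σₗ aₗ[1]bₗ[1]cₗ[2] = (1)·(-2)·(3) = -6, but T[1,1,2] = -4. The claim is false.

No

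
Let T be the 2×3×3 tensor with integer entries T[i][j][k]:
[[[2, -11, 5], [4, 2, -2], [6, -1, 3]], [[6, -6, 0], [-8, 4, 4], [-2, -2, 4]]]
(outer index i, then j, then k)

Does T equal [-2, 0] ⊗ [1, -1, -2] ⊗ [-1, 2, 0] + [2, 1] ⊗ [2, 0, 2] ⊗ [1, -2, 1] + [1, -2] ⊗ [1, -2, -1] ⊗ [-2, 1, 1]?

No

Reconstruct entry (0,0,0) from the claimed factors: Σₗ aₗ[0]bₗ[0]cₗ[0] = (-2)·(1)·(-1) + (2)·(2)·(1) + (1)·(1)·(-2) = 4, but T[0,0,0] = 2. The claim is false.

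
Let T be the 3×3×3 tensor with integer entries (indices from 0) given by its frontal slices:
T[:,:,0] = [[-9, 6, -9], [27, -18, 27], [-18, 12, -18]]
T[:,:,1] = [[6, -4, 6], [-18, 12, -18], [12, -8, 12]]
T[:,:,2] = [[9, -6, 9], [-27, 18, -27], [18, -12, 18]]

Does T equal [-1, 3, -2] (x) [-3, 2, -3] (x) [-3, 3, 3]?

No

Reconstruct entry (0,0,1) from the claimed factors: Σₗ aₗ[0]bₗ[0]cₗ[1] = (-1)·(-3)·(3) = 9, but T[0,0,1] = 6. The claim is false.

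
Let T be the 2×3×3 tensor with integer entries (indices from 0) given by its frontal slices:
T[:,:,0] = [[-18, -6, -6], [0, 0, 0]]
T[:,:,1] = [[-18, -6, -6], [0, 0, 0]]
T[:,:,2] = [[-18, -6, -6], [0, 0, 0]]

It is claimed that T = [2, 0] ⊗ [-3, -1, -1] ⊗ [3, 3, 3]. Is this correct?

Reconstruct entrywise from the claimed factors. For example, T[1,0,2] = 0 and Σₗ aₗ[1]bₗ[0]cₗ[2] = (0)·(-3)·(3) = 0; checking all 18 entries, every one matches. The claim holds.

Yes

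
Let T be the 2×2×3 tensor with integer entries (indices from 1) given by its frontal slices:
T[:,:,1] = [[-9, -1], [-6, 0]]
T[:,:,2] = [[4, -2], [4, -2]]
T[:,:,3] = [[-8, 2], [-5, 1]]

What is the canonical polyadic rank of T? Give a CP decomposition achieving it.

rank(T) = 3

Lower bound: the mode-3 unfolding of T (rows indexed by k, columns by (i,j) = (1,1), (1,2), (2,1), (2,2)) is [[-9, -1, -6, 0], [4, -2, 4, -2], [-8, 2, -5, 1]].
There the 3×3 minor on rows k ∈ {1, 2, 3}, columns (i,j) ∈ {(1,1), (1,2), (2,1)} is det [[-9, -1, -6], [4, -2, 4], [-8, 2, -5]] = 42 ≠ 0, so this unfolding has rank ≥ 3; CP rank is at least every unfolding rank, so rank(T) ≥ 3. (Flattening ranks never certify an upper bound on CP rank; for that we must actually write T with 3 rank-1 terms.)
Upper bound: T is a sum of 3 rank-1 terms, T = [1, 0] (x) [1, -1] (x) [-1, 0, -2] + [1, 1] (x) [2, -1] (x) [-2, 2, -2] + [2, 1] (x) [1, 1] (x) [-2, 0, -1] (written with every a and b primitive with positive leading entry and the scale carried by c; CP decompositions are not unique, and this one is verified by expanding entrywise), so rank(T) ≤ 3.
These bounds meet, so rank(T) = 3.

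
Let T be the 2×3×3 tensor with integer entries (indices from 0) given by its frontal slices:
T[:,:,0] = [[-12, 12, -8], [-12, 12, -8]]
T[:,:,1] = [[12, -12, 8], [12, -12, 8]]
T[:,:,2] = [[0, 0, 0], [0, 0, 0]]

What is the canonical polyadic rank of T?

Lower bound: T ≠ 0 (e.g. T[0,0,0] = -12), so rank(T) ≥ 1.
Upper bound: the mode-1 fibre T[:,0,0] = [-12, -12] gives a = [1, 1] (primitive direction); the mode-2 fibre T[0,:,0] = [-12, 12, -8] gives b = [3, -3, 2]; then c[k] = T[0,0,k] / (a[0]·b[0]) = [-12, 12, 0] / 3 = [-4, 4, 0].
Expanding [1, 1] ⊗ [3, -3, 2] ⊗ [-4, 4, 0] reproduces all 18 entries of T, so T = [1, 1] ⊗ [3, -3, 2] ⊗ [-4, 4, 0] and rank(T) ≤ 1.
These bounds meet, so rank(T) = 1.

1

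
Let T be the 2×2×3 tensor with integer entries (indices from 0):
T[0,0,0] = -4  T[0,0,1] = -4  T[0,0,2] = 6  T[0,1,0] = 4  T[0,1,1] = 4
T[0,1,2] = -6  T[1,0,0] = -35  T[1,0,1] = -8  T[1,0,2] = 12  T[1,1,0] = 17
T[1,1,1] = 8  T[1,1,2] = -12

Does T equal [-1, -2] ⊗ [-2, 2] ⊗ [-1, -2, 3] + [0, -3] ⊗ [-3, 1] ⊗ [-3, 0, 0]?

No

Reconstruct entry (0,0,0) from the claimed factors: Σₗ aₗ[0]bₗ[0]cₗ[0] = (-1)·(-2)·(-1) + (0)·(-3)·(-3) = -2, but T[0,0,0] = -4. The claim is false.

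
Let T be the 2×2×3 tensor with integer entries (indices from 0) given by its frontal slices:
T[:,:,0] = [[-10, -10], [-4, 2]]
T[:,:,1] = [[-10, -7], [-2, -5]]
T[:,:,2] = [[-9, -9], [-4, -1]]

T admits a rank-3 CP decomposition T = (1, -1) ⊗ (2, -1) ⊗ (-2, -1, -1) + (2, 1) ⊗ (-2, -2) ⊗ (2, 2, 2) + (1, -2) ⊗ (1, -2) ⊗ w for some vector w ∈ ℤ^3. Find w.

w = (2, 0, 1)

Subtract the known terms from T to get the rank-1 residual R = (1, -2) ⊗ (1, -2) ⊗ w, so R[i,j,k] = a[i]·b[j]·w[k]. Pick indices with nonzero a[0]·b[0] = (1)·(1) = 1. Only the fibre through (0,0,·) is needed: R[0,0,:] = T[0,0,:] − Σₗ aₗ[0]bₗ[0]cₗ = [-10, -10, -9] − (1)·(2)·(-2, -1, -1) − (2)·(-2)·(2, 2, 2) = [2, 0, 1]. Then w[k] = R[0,0,k] / 1 for each k, giving w = [2, 0, 1] / 1 = (2, 0, 1).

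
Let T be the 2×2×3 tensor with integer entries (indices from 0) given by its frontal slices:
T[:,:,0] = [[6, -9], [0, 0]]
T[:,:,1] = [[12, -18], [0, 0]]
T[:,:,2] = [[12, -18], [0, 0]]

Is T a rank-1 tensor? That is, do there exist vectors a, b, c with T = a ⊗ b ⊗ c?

Yes

If T = a ⊗ b ⊗ c then every fibre of T is a multiple of the corresponding factor, so read the factors off the fibres through the nonzero entry T[0,0,0] = 6.
The mode-1 fibre T[:,0,0] = [6, 0] gives a = (1, 0) (primitive direction); the mode-2 fibre T[0,:,0] = [6, -9] gives b = (2, -3); then c[k] = T[0,0,k] / (a[0]·b[0]) = [6, 12, 12] / 2 = (3, 6, 6).
Expanding (1, 0) ⊗ (2, -3) ⊗ (3, 6, 6) reproduces all 12 entries of T, so T = (1, 0) ⊗ (2, -3) ⊗ (3, 6, 6) and rank(T) ≤ 1.
Equivalently every frontal slice T[:,:,k] is c[k] times the rank-1 matrix (1, 0) ⊗ (2, -3). So T has rank 1 (it is nonzero).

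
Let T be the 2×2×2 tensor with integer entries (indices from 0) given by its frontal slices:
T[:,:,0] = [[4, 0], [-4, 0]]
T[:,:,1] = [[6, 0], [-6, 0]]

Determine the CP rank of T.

1

Lower bound: T ≠ 0 (e.g. T[0,0,0] = 4), so rank(T) ≥ 1.
Upper bound: if T = a (x) b (x) c then every fibre of T is a multiple of the corresponding factor, so read the factors off the fibres through the nonzero entry T[0,0,0] = 4.
The mode-1 fibre T[:,0,0] = [4, -4] gives a = [1, -1] (primitive direction); the mode-2 fibre T[0,:,0] = [4, 0] gives b = [1, 0]; then c[k] = T[0,0,k] / (a[0]·b[0]) = [4, 6] / 1 = [4, 6].
Expanding [1, -1] (x) [1, 0] (x) [4, 6] reproduces all 8 entries of T, so T = [1, -1] (x) [1, 0] (x) [4, 6] and rank(T) ≤ 1.
These bounds meet, so rank(T) = 1.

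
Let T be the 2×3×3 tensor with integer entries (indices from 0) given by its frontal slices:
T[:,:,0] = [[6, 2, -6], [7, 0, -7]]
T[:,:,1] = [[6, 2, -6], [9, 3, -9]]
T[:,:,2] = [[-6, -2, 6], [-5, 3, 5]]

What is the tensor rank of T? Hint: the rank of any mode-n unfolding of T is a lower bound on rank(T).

Lower bound: the mode-3 unfolding of T (rows indexed by k, columns by (i,j) = (0,0), (0,1), (0,2), (1,0), (1,1), (1,2)) is [[6, 2, -6, 7, 0, -7], [6, 2, -6, 9, 3, -9], [-6, -2, 6, -5, 3, 5]].
There the 2×2 minor on rows k ∈ {0, 1}, columns (i,j) ∈ {(0,0), (1,0)} is det [[6, 7], [6, 9]] = 12 ≠ 0, so this unfolding has rank ≥ 2; CP rank is at least every unfolding rank, so rank(T) ≥ 2. (This is only a lower bound: in general the CP rank may exceed every unfolding rank, so we still need to exhibit 2 rank-1 terms summing to T.)
Upper bound — finding two terms. Write S_k = T[:,:,k] for the frontal slices: S₀ = [[6, 2, -6], [7, 0, -7]], S₁ = [[6, 2, -6], [9, 3, -9]], S₂ = [[-6, -2, 6], [-5, 3, 5]].
If T = a₁ (x) b₁ (x) c₁ + a₂ (x) b₂ (x) c₂ then each S_k = c₁[k]·a₁b₁ᵀ + c₂[k]·a₂b₂ᵀ. S₀ and S₁ are linearly independent, so a₁b₁ᵀ and a₂b₂ᵀ must span the same plane of matrices: they are the rank-1 matrices of the form x·S₀ + y·S₁.
The 2×2 minor of x·S₀ + y·S₁ on rows {0,1}, columns {0,1} is −14·x² − 14·xy = (-14)·(x + y)(x), vanishing at (x:y) = (1:-1) and (0:1).
M₁ = S₀ − S₁ = [[0, 0, 0], [-2, -3, 2]] = −[0, 1][2, 3, -2]ᵀ and M₂ = S₁ = [[6, 2, -6], [9, 3, -9]] = [2, 3][3, 1, -3]ᵀ, so take a₁ = [0, 1], b₁ = [2, 3, -2], a₂ = [2, 3], b₂ = [3, 1, -3].
Each slice is an integer combination of E₁ = a₁b₁ᵀ and E₂ = a₂b₂ᵀ: S₀ = −E₁ + E₂, S₁ = E₂, S₂ = 2·E₁ − E₂; reading off coefficients, c₁ = [-1, 0, 2] and c₂ = [1, 1, -1].
Hence T = [0, 1] (x) [2, 3, -2] (x) [-1, 0, 2] + [2, 3] (x) [3, 1, -3] (x) [1, 1, -1], so rank(T) ≤ 2.
These bounds meet, so rank(T) = 2.

2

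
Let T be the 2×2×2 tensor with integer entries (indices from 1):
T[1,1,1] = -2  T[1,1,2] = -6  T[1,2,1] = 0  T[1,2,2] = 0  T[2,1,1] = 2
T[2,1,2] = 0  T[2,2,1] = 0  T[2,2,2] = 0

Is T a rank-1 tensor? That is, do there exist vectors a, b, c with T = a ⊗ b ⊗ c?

No

The mode-1 unfolding of T (rows indexed by i, columns by (j,k) = (1,1), (1,2), (2,1), (2,2)) is [[-2, -6, 0, 0], [2, 0, 0, 0]].
There the 2×2 minor on rows i ∈ {1, 2}, columns (j,k) ∈ {(1,1), (1,2)} is det [[-2, -6], [2, 0]] = 12 ≠ 0, so this unfolding has rank ≥ 2; CP rank is at least every unfolding rank, so rank(T) ≥ 2.
In particular rank(T) ≥ 2 > 1, so T is not rank-1.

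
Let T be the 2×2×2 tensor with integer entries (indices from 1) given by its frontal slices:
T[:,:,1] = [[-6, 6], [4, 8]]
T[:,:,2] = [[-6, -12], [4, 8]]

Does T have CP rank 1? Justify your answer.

No

The mode-1 unfolding of T (rows indexed by i, columns by (j,k) = (1,1), (1,2), (2,1), (2,2)) is [[-6, -6, 6, -12], [4, 4, 8, 8]].
There the 2×2 minor on rows i ∈ {1, 2}, columns (j,k) ∈ {(1,1), (2,1)} is det [[-6, 6], [4, 8]] = -72 ≠ 0, so this unfolding has rank ≥ 2; CP rank is at least every unfolding rank, so rank(T) ≥ 2.
In particular rank(T) ≥ 2 > 1, so T is not rank-1.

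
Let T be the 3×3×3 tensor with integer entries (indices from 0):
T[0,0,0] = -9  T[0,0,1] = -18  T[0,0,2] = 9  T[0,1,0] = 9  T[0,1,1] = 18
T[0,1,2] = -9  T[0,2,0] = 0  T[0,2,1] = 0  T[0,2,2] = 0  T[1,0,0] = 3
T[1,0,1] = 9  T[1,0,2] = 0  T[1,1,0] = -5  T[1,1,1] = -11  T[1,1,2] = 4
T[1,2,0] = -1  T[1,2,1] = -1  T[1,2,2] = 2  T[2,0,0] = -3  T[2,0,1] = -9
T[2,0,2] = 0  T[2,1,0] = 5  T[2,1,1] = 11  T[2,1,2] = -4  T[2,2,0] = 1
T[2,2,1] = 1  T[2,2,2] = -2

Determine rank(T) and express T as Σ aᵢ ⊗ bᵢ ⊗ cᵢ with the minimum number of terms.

Lower bound: the mode-1 unfolding of T (rows indexed by i, columns by (j,k) = (0,0), (0,1), (0,2), (1,0), (1,1), (1,2), (2,0), (2,1), (2,2)) is [[-9, -18, 9, 9, 18, -9, 0, 0, 0], [3, 9, 0, -5, -11, 4, -1, -1, 2], [-3, -9, 0, 5, 11, -4, 1, 1, -2]].
There the 2×2 minor on rows i ∈ {0, 1}, columns (j,k) ∈ {(0,0), (0,1)} is det [[-9, -18], [3, 9]] = -27 ≠ 0, so this unfolding has rank ≥ 2; CP rank is at least every unfolding rank, so rank(T) ≥ 2. (This is only a lower bound: in general the CP rank may exceed every unfolding rank, so we still need to exhibit 2 rank-1 terms summing to T.)
Upper bound — finding two terms. Write S_k = T[:,:,k] for the frontal slices: S₀ = [[-9, 9, 0], [3, -5, -1], [-3, 5, 1]], S₁ = [[-18, 18, 0], [9, -11, -1], [-9, 11, 1]], S₂ = [[9, -9, 0], [0, 4, 2], [0, -4, -2]].
If T = a₁ ⊗ b₁ ⊗ c₁ + a₂ ⊗ b₂ ⊗ c₂ then each S_k = c₁[k]·a₁b₁ᵀ + c₂[k]·a₂b₂ᵀ. S₀ and S₁ are linearly independent, so a₁b₁ᵀ and a₂b₂ᵀ must span the same plane of matrices: they are the rank-1 matrices of the form x·S₀ + y·S₁.
The 2×2 minor of x·S₀ + y·S₁ on rows {0,1}, columns {0,1} is 18·x² + 54·xy + 36·y² = 18·(x + 2·y)(x + y), vanishing at (x:y) = (2:-1) and (1:-1).
M₁ = 2·S₀ − S₁ = [[0, 0, 0], [-3, 1, -1], [3, -1, 1]] = −[0, 1, -1][3, -1, 1]ᵀ and M₂ = S₀ − S₁ = [[9, -9, 0], [-6, 6, 0], [6, -6, 0]] = 3·[3, -2, 2][1, -1, 0]ᵀ, so take a₁ = [0, 1, -1], b₁ = [3, -1, 1], a₂ = [3, -2, 2], b₂ = [1, -1, 0].
Each slice is an integer combination of E₁ = a₁b₁ᵀ and E₂ = a₂b₂ᵀ: S₀ = −E₁ − 3·E₂, S₁ = −E₁ − 6·E₂, S₂ = 2·E₁ + 3·E₂; reading off coefficients, c₁ = [-1, -1, 2] and c₂ = [-3, -6, 3].
Hence T = [0, 1, -1] ⊗ [3, -1, 1] ⊗ [-1, -1, 2] + [3, -2, 2] ⊗ [1, -1, 0] ⊗ [-3, -6, 3], so rank(T) ≤ 2.
These bounds meet, so rank(T) = 2.

rank(T) = 2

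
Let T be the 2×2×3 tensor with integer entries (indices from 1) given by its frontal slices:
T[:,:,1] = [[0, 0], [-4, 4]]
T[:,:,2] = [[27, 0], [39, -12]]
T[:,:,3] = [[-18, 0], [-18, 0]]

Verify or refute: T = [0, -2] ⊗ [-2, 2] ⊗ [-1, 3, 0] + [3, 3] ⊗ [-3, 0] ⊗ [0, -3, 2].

Yes

Reconstruct entrywise from the claimed factors. For example, T[1,2,3] = 0 and Σₗ aₗ[1]bₗ[2]cₗ[3] = (0)·(2)·(0) + (3)·(0)·(2) = 0; checking all 12 entries, every one matches. The claim holds.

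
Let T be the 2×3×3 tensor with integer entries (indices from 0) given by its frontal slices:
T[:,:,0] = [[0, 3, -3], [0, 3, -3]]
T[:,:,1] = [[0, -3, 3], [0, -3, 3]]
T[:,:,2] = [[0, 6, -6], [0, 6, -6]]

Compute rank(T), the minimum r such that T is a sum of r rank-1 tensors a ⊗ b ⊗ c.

Lower bound: T ≠ 0 (e.g. T[0,1,0] = 3), so rank(T) ≥ 1.
Upper bound: if T = a ⊗ b ⊗ c then every fibre of T is a multiple of the corresponding factor, so read the factors off the fibres through the nonzero entry T[0,1,0] = 3.
The mode-1 fibre T[:,1,0] = [3, 3] gives a = [1, 1] (primitive direction); the mode-2 fibre T[0,:,0] = [0, 3, -3] gives b = [0, 1, -1]; then c[k] = T[0,1,k] / (a[0]·b[1]) = [3, -3, 6] / 1 = [3, -3, 6].
Expanding [1, 1] ⊗ [0, 1, -1] ⊗ [3, -3, 6] reproduces all 18 entries of T, so T = [1, 1] ⊗ [0, 1, -1] ⊗ [3, -3, 6] and rank(T) ≤ 1.
These bounds meet, so rank(T) = 1.
Check entry T[0,2,0] = -3: (1)·(-1)·(3) = -3.

1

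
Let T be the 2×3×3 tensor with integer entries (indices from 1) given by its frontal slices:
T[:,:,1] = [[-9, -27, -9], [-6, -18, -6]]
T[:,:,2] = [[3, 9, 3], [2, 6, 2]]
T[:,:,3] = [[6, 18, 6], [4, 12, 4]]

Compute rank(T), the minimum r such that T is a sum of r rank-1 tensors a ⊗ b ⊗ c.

Lower bound: T ≠ 0 (e.g. T[1,1,1] = -9), so rank(T) ≥ 1.
Upper bound: if T = a ⊗ b ⊗ c then every fibre of T is a multiple of the corresponding factor, so read the factors off the fibres through the nonzero entry T[1,1,1] = -9.
The mode-1 fibre T[:,1,1] = [-9, -6] gives a = [3, 2] (primitive direction); the mode-2 fibre T[1,:,1] = [-9, -27, -9] gives b = [1, 3, 1]; then c[k] = T[1,1,k] / (a[1]·b[1]) = [-9, 3, 6] / 3 = [-3, 1, 2].
Expanding [3, 2] ⊗ [1, 3, 1] ⊗ [-3, 1, 2] reproduces all 18 entries of T, so T = [3, 2] ⊗ [1, 3, 1] ⊗ [-3, 1, 2] and rank(T) ≤ 1.
These bounds meet, so rank(T) = 1.
Check entry T[2,2,1] = -18: (2)·(3)·(-3) = -18.

1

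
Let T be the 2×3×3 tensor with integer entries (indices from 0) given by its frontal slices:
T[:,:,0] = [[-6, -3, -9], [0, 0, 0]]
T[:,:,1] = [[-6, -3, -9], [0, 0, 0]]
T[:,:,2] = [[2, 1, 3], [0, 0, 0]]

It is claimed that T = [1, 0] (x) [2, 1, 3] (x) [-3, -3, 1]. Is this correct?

Reconstruct entrywise from the claimed factors. For example, T[1,0,1] = 0 and Σₗ aₗ[1]bₗ[0]cₗ[1] = (0)·(2)·(-3) = 0; checking all 18 entries, every one matches. The claim holds.

Yes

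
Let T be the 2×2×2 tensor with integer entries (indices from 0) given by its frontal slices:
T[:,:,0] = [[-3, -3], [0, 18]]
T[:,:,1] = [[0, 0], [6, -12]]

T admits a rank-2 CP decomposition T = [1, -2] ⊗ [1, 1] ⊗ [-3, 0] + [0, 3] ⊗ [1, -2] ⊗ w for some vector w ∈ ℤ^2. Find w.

Subtract the known terms from T to get the rank-1 residual R = [0, 3] ⊗ [1, -2] ⊗ w, so R[i,j,k] = a[i]·b[j]·w[k]. Pick indices with nonzero a[1]·b[0] = (3)·(1) = 3. Only the fibre through (1,0,·) is needed: R[1,0,:] = T[1,0,:] − Σₗ aₗ[1]bₗ[0]cₗ = [0, 6] − (-2)·(1)·[-3, 0] = [-6, 6]. Then w[k] = R[1,0,k] / 3 for each k, giving w = [-6, 6] / 3 = [-2, 2].

w = [-2, 2]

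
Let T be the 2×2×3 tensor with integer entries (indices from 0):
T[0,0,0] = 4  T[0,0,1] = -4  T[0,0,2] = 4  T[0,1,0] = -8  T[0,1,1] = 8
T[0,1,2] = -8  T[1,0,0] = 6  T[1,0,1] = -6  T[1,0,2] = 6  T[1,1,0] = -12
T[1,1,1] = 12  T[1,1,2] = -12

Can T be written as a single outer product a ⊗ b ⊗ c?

Yes

If T = a ⊗ b ⊗ c then every fibre of T is a multiple of the corresponding factor, so read the factors off the fibres through the nonzero entry T[0,0,0] = 4.
The mode-1 fibre T[:,0,0] = [4, 6] gives a = [2, 3] (primitive direction); the mode-2 fibre T[0,:,0] = [4, -8] gives b = [1, -2]; then c[k] = T[0,0,k] / (a[0]·b[0]) = [4, -4, 4] / 2 = [2, -2, 2].
Expanding [2, 3] ⊗ [1, -2] ⊗ [2, -2, 2] reproduces all 12 entries of T, so T = [2, 3] ⊗ [1, -2] ⊗ [2, -2, 2] and rank(T) ≤ 1.
Equivalently every frontal slice T[:,:,k] is c[k] times the rank-1 matrix [2, 3] ⊗ [1, -2]. So T has rank 1 (it is nonzero).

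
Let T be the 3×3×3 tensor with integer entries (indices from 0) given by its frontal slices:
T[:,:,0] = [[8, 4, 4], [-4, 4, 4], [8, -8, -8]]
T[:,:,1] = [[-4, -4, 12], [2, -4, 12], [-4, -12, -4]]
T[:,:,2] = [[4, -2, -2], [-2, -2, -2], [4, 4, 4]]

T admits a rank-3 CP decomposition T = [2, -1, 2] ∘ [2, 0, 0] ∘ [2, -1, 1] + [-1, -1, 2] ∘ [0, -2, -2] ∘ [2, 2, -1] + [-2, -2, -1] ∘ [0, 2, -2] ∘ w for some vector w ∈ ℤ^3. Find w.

Subtract the known terms from T to get the rank-1 residual R = [-2, -2, -1] ∘ [0, 2, -2] ∘ w, so R[i,j,k] = a[i]·b[j]·w[k]. Pick indices with nonzero a[0]·b[1] = (-2)·(2) = -4. Only the fibre through (0,1,·) is needed: R[0,1,:] = T[0,1,:] − Σₗ aₗ[0]bₗ[1]cₗ = [4, -4, -2] − (2)·(0)·[2, -1, 1] − (-1)·(-2)·[2, 2, -1] = [0, -8, 0]. Then w[k] = R[0,1,k] / -4 for each k, giving w = [0, -8, 0] / -4 = [0, 2, 0].

w = [0, 2, 0]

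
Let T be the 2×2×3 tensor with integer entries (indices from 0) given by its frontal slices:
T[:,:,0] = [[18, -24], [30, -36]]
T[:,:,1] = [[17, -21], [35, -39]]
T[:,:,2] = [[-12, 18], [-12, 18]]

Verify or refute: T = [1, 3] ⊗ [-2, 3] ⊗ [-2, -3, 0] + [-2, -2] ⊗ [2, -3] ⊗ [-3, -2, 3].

No

Reconstruct entry (0,0,0) from the claimed factors: Σₗ aₗ[0]bₗ[0]cₗ[0] = (1)·(-2)·(-2) + (-2)·(2)·(-3) = 16, but T[0,0,0] = 18. The claim is false.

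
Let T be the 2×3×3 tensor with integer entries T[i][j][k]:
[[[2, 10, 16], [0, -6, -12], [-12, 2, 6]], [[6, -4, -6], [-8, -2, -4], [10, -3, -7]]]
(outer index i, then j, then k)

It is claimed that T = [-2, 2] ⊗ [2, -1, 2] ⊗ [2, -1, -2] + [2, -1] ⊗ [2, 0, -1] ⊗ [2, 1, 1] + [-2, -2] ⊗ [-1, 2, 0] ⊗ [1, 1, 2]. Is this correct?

Yes

Reconstruct entrywise from the claimed factors. For example, T[1,1,0] = -8 and Σₗ aₗ[1]bₗ[1]cₗ[0] = (2)·(-1)·(2) + (-1)·(0)·(2) + (-2)·(2)·(1) = -8; checking all 18 entries, every one matches. The claim holds.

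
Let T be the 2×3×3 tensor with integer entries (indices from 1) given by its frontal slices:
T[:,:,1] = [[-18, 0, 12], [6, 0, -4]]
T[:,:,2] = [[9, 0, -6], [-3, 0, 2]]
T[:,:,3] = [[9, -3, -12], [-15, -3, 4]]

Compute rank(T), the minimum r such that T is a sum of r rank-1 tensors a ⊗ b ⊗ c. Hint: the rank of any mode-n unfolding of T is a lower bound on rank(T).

Lower bound: the mode-3 unfolding of T (rows indexed by k, columns by (i,j) = (1,1), (1,2), (1,3), (2,1), (2,2), (2,3)) is [[-18, 0, 12, 6, 0, -4], [9, 0, -6, -3, 0, 2], [9, -3, -12, -15, -3, 4]].
There the 2×2 minor on rows k ∈ {1, 3}, columns (i,j) ∈ {(1,1), (1,2)} is det [[-18, 0], [9, -3]] = 54 ≠ 0, so this unfolding has rank ≥ 2; CP rank is at least every unfolding rank, so rank(T) ≥ 2. (Flattening ranks never certify an upper bound on CP rank; for that we must actually write T with 2 rank-1 terms.)
Upper bound — finding two terms. Write S_k = T[:,:,k] for the frontal slices: S₁ = [[-18, 0, 12], [6, 0, -4]], S₂ = [[9, 0, -6], [-3, 0, 2]], S₃ = [[9, -3, -12], [-15, -3, 4]].
If T = a₁ ⊗ b₁ ⊗ c₁ + a₂ ⊗ b₂ ⊗ c₂ then each S_k = c₁[k]·a₁b₁ᵀ + c₂[k]·a₂b₂ᵀ. S₁ and S₃ are linearly independent, so a₁b₁ᵀ and a₂b₂ᵀ must span the same plane of matrices: they are the rank-1 matrices of the form x·S₁ + y·S₃.
The 2×2 minor of x·S₁ + y·S₃ on rows {1,2}, columns {1,2} is 72·xy − 72·y² = 72·(x − y)(y), vanishing at (x:y) = (1:1) and (1:0).
M₁ = S₁ + S₃ = [[-9, -3, 0], [-9, -3, 0]] = (-3)·(1, 1)(3, 1, 0)ᵀ and M₂ = S₁ = [[-18, 0, 12], [6, 0, -4]] = (-2)·(3, -1)(3, 0, -2)ᵀ, so take a₁ = (1, 1), b₁ = (3, 1, 0), a₂ = (3, -1), b₂ = (3, 0, -2).
Each slice is an integer combination of E₁ = a₁b₁ᵀ and E₂ = a₂b₂ᵀ: S₁ = −2·E₂, S₂ = E₂, S₃ = −3·E₁ + 2·E₂; reading off coefficients, c₁ = (0, 0, -3) and c₂ = (-2, 1, 2).
Hence T = (1, 1) ⊗ (3, 1, 0) ⊗ (0, 0, -3) + (3, -1) ⊗ (3, 0, -2) ⊗ (-2, 1, 2), so rank(T) ≤ 2.
These bounds meet, so rank(T) = 2.

2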